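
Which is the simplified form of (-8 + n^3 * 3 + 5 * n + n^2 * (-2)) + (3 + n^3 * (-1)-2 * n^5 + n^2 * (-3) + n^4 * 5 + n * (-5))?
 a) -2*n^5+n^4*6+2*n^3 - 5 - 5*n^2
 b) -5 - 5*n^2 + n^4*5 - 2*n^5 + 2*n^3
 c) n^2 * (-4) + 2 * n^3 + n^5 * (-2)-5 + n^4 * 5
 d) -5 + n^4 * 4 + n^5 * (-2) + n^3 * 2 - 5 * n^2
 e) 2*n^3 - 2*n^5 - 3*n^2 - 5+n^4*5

Adding the polynomials and combining like terms:
(-8 + n^3*3 + 5*n + n^2*(-2)) + (3 + n^3*(-1) - 2*n^5 + n^2*(-3) + n^4*5 + n*(-5))
= -5 - 5*n^2 + n^4*5 - 2*n^5 + 2*n^3
b) -5 - 5*n^2 + n^4*5 - 2*n^5 + 2*n^3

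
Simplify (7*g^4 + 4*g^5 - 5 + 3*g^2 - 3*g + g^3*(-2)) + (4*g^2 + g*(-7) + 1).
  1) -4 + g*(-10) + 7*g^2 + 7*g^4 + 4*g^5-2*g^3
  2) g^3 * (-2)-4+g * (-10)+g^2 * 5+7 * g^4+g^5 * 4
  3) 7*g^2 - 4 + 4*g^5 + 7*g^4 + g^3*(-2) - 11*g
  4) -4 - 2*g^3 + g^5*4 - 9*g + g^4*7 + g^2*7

Adding the polynomials and combining like terms:
(7*g^4 + 4*g^5 - 5 + 3*g^2 - 3*g + g^3*(-2)) + (4*g^2 + g*(-7) + 1)
= -4 + g*(-10) + 7*g^2 + 7*g^4 + 4*g^5-2*g^3
1) -4 + g*(-10) + 7*g^2 + 7*g^4 + 4*g^5-2*g^3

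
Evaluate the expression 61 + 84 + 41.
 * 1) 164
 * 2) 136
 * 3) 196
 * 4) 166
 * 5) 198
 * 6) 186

First: 61 + 84 = 145
Then: 145 + 41 = 186
6) 186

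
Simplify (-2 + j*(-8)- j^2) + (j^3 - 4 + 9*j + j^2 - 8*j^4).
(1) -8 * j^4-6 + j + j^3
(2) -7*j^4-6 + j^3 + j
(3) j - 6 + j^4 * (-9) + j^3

Adding the polynomials and combining like terms:
(-2 + j*(-8) - j^2) + (j^3 - 4 + 9*j + j^2 - 8*j^4)
= -8 * j^4-6 + j + j^3
1) -8 * j^4-6 + j + j^3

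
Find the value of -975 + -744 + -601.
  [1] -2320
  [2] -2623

First: -975 + -744 = -1719
Then: -1719 + -601 = -2320
1) -2320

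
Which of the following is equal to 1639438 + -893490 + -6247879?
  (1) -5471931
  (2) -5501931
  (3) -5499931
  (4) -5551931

First: 1639438 + -893490 = 745948
Then: 745948 + -6247879 = -5501931
2) -5501931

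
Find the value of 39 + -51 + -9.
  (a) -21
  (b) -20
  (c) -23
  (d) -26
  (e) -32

First: 39 + -51 = -12
Then: -12 + -9 = -21
a) -21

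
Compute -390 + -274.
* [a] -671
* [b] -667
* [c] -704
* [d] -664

-390 + -274 = -664
d) -664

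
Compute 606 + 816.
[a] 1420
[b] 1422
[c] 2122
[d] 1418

606 + 816 = 1422
b) 1422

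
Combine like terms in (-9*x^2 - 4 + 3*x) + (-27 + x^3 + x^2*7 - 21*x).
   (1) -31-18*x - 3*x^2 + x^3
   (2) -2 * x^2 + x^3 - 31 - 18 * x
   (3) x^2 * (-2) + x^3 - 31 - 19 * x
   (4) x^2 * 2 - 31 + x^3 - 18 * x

Adding the polynomials and combining like terms:
(-9*x^2 - 4 + 3*x) + (-27 + x^3 + x^2*7 - 21*x)
= -2 * x^2 + x^3 - 31 - 18 * x
2) -2 * x^2 + x^3 - 31 - 18 * x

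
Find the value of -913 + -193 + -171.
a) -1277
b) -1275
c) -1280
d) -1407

First: -913 + -193 = -1106
Then: -1106 + -171 = -1277
a) -1277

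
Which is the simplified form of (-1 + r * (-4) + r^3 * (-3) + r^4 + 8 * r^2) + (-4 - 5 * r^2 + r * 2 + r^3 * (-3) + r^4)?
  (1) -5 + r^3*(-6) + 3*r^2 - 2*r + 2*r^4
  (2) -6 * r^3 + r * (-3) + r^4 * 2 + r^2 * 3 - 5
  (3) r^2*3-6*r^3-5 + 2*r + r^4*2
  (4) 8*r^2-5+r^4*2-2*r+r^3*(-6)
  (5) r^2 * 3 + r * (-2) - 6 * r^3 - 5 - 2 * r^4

Adding the polynomials and combining like terms:
(-1 + r*(-4) + r^3*(-3) + r^4 + 8*r^2) + (-4 - 5*r^2 + r*2 + r^3*(-3) + r^4)
= -5 + r^3*(-6) + 3*r^2 - 2*r + 2*r^4
1) -5 + r^3*(-6) + 3*r^2 - 2*r + 2*r^4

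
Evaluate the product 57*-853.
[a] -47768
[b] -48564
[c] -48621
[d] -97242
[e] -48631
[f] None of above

57 * -853 = -48621
c) -48621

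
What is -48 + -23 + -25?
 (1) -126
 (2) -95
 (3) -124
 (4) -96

First: -48 + -23 = -71
Then: -71 + -25 = -96
4) -96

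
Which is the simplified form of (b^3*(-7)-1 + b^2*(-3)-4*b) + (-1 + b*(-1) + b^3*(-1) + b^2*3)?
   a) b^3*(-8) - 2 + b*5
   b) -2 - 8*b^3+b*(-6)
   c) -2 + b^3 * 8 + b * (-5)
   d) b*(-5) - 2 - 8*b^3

Adding the polynomials and combining like terms:
(b^3*(-7) - 1 + b^2*(-3) - 4*b) + (-1 + b*(-1) + b^3*(-1) + b^2*3)
= b*(-5) - 2 - 8*b^3
d) b*(-5) - 2 - 8*b^3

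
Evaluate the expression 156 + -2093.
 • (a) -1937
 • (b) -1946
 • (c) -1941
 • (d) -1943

156 + -2093 = -1937
a) -1937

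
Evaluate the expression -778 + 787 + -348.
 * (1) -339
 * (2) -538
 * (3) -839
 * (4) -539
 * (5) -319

First: -778 + 787 = 9
Then: 9 + -348 = -339
1) -339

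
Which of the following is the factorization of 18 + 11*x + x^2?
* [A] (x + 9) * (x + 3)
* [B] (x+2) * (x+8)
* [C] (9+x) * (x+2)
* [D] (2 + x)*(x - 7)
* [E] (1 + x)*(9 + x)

We need to factor 18 + 11*x + x^2.
The factored form is (9+x) * (x+2).
C) (9+x) * (x+2)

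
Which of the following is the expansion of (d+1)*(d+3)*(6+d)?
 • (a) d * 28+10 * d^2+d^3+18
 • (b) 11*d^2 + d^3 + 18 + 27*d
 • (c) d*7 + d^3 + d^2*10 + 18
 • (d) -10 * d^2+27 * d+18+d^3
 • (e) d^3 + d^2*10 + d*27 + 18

Expanding (d+1)*(d+3)*(6+d):
= d^3 + d^2*10 + d*27 + 18
e) d^3 + d^2*10 + d*27 + 18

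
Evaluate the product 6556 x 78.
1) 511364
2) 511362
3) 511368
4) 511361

6556 * 78 = 511368
3) 511368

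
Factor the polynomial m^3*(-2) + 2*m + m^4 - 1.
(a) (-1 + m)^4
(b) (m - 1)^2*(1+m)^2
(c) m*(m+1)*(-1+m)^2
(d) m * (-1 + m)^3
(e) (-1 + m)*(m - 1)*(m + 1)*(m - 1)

We need to factor m^3*(-2) + 2*m + m^4 - 1.
The factored form is (-1 + m)*(m - 1)*(m + 1)*(m - 1).
e) (-1 + m)*(m - 1)*(m + 1)*(m - 1)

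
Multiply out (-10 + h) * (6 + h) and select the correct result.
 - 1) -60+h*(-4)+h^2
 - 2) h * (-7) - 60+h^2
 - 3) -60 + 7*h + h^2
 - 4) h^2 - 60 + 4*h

Expanding (-10 + h) * (6 + h):
= -60+h*(-4)+h^2
1) -60+h*(-4)+h^2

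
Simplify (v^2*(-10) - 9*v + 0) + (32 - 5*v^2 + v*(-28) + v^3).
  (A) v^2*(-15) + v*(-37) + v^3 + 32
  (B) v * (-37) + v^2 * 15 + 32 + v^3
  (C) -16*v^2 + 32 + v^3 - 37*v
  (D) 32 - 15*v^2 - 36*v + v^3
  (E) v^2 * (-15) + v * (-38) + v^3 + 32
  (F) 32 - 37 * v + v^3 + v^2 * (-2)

Adding the polynomials and combining like terms:
(v^2*(-10) - 9*v + 0) + (32 - 5*v^2 + v*(-28) + v^3)
= v^2*(-15) + v*(-37) + v^3 + 32
A) v^2*(-15) + v*(-37) + v^3 + 32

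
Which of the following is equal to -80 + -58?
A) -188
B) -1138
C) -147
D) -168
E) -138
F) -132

-80 + -58 = -138
E) -138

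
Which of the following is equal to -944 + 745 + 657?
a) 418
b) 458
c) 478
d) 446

First: -944 + 745 = -199
Then: -199 + 657 = 458
b) 458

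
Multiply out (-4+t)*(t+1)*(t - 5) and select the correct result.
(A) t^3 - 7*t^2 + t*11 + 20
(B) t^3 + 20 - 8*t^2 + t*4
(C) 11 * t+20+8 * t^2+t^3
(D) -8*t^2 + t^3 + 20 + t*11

Expanding (-4+t)*(t+1)*(t - 5):
= -8*t^2 + t^3 + 20 + t*11
D) -8*t^2 + t^3 + 20 + t*11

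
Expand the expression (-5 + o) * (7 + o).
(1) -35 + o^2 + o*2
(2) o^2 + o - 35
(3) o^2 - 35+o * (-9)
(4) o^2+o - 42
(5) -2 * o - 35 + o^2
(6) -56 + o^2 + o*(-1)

Expanding (-5 + o) * (7 + o):
= -35 + o^2 + o*2
1) -35 + o^2 + o*2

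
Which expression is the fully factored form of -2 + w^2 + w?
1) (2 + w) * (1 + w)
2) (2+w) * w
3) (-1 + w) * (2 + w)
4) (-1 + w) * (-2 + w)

We need to factor -2 + w^2 + w.
The factored form is (-1 + w) * (2 + w).
3) (-1 + w) * (2 + w)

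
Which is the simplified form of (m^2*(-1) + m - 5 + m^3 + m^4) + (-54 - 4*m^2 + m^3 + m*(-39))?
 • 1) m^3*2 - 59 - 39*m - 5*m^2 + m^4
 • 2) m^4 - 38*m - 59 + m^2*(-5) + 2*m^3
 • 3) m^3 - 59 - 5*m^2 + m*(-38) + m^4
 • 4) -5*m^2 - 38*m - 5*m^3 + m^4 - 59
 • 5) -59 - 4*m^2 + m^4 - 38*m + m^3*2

Adding the polynomials and combining like terms:
(m^2*(-1) + m - 5 + m^3 + m^4) + (-54 - 4*m^2 + m^3 + m*(-39))
= m^4 - 38*m - 59 + m^2*(-5) + 2*m^3
2) m^4 - 38*m - 59 + m^2*(-5) + 2*m^3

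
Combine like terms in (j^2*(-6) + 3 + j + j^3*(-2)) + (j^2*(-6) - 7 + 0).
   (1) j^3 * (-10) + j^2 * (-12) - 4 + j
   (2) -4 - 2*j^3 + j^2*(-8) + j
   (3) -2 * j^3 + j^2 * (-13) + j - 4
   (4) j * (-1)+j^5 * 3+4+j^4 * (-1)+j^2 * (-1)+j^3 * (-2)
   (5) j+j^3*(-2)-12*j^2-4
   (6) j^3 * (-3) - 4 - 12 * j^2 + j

Adding the polynomials and combining like terms:
(j^2*(-6) + 3 + j + j^3*(-2)) + (j^2*(-6) - 7 + 0)
= j+j^3*(-2)-12*j^2-4
5) j+j^3*(-2)-12*j^2-4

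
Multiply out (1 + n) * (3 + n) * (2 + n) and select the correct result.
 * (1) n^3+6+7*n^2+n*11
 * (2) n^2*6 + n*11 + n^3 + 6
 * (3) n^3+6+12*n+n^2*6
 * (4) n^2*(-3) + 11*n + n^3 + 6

Expanding (1 + n) * (3 + n) * (2 + n):
= n^2*6 + n*11 + n^3 + 6
2) n^2*6 + n*11 + n^3 + 6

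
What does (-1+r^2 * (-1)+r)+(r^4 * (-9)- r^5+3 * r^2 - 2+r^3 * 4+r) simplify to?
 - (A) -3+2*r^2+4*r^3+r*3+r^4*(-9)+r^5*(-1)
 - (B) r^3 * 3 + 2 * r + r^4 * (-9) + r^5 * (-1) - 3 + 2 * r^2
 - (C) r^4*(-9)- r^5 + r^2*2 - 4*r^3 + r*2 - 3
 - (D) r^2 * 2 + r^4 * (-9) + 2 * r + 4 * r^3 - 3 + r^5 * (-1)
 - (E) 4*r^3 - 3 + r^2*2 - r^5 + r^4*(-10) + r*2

Adding the polynomials and combining like terms:
(-1 + r^2*(-1) + r) + (r^4*(-9) - r^5 + 3*r^2 - 2 + r^3*4 + r)
= r^2 * 2 + r^4 * (-9) + 2 * r + 4 * r^3 - 3 + r^5 * (-1)
D) r^2 * 2 + r^4 * (-9) + 2 * r + 4 * r^3 - 3 + r^5 * (-1)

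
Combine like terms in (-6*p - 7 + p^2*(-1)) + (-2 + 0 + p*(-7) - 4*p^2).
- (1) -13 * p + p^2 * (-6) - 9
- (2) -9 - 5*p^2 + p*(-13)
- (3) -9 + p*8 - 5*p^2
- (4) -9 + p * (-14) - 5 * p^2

Adding the polynomials and combining like terms:
(-6*p - 7 + p^2*(-1)) + (-2 + 0 + p*(-7) - 4*p^2)
= -9 - 5*p^2 + p*(-13)
2) -9 - 5*p^2 + p*(-13)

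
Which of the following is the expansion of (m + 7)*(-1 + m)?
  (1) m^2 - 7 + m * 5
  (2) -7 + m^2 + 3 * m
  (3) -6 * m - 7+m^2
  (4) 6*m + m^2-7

Expanding (m + 7)*(-1 + m):
= 6*m + m^2-7
4) 6*m + m^2-7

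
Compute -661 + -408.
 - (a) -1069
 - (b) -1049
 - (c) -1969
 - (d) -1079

-661 + -408 = -1069
a) -1069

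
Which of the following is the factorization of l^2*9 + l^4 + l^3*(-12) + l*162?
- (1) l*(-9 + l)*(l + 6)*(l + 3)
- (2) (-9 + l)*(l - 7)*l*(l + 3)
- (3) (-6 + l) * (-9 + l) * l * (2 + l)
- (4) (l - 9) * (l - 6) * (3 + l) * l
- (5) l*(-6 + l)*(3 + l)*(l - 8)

We need to factor l^2*9 + l^4 + l^3*(-12) + l*162.
The factored form is (l - 9) * (l - 6) * (3 + l) * l.
4) (l - 9) * (l - 6) * (3 + l) * l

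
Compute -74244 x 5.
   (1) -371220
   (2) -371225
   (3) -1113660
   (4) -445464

-74244 * 5 = -371220
1) -371220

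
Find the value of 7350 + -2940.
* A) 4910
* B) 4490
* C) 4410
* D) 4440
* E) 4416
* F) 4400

7350 + -2940 = 4410
C) 4410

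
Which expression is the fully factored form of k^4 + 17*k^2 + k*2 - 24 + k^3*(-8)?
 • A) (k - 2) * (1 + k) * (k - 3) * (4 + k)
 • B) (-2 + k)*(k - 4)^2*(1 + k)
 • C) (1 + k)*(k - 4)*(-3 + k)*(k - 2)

We need to factor k^4 + 17*k^2 + k*2 - 24 + k^3*(-8).
The factored form is (1 + k)*(k - 4)*(-3 + k)*(k - 2).
C) (1 + k)*(k - 4)*(-3 + k)*(k - 2)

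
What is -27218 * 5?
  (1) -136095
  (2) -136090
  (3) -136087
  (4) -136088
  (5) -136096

-27218 * 5 = -136090
2) -136090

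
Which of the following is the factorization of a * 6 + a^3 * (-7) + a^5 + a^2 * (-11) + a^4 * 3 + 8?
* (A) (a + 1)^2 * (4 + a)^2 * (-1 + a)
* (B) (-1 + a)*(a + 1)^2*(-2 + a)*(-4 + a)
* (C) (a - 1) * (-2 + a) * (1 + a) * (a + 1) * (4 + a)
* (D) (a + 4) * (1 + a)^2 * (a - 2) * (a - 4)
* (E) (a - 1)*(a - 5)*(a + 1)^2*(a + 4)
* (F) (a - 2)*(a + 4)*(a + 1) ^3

We need to factor a * 6 + a^3 * (-7) + a^5 + a^2 * (-11) + a^4 * 3 + 8.
The factored form is (a - 1) * (-2 + a) * (1 + a) * (a + 1) * (4 + a).
C) (a - 1) * (-2 + a) * (1 + a) * (a + 1) * (4 + a)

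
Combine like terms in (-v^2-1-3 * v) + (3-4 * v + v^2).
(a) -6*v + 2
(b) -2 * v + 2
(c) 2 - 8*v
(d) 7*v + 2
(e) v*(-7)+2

Adding the polynomials and combining like terms:
(-v^2 - 1 - 3*v) + (3 - 4*v + v^2)
= v*(-7)+2
e) v*(-7)+2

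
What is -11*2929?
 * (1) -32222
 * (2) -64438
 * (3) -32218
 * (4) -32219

-11 * 2929 = -32219
4) -32219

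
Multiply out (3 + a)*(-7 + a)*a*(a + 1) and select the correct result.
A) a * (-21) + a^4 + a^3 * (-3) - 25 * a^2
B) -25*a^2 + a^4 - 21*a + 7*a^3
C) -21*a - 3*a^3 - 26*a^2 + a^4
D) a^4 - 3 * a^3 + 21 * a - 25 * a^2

Expanding (3 + a)*(-7 + a)*a*(a + 1):
= a * (-21) + a^4 + a^3 * (-3) - 25 * a^2
A) a * (-21) + a^4 + a^3 * (-3) - 25 * a^2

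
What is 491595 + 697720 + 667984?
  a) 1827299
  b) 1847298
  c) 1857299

First: 491595 + 697720 = 1189315
Then: 1189315 + 667984 = 1857299
c) 1857299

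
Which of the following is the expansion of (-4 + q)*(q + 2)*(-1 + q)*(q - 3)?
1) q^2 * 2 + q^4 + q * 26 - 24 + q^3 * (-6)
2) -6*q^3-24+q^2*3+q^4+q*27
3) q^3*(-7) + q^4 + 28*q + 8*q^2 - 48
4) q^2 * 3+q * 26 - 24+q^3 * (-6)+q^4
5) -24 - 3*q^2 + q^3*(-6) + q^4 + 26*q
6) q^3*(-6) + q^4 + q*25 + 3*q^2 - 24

Expanding (-4 + q)*(q + 2)*(-1 + q)*(q - 3):
= q^2 * 3+q * 26 - 24+q^3 * (-6)+q^4
4) q^2 * 3+q * 26 - 24+q^3 * (-6)+q^4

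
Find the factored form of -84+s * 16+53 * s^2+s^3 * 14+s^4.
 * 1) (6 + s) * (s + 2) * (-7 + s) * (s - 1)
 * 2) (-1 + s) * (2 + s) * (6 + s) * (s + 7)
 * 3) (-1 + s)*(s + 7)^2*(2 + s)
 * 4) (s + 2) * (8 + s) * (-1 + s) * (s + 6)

We need to factor -84+s * 16+53 * s^2+s^3 * 14+s^4.
The factored form is (-1 + s) * (2 + s) * (6 + s) * (s + 7).
2) (-1 + s) * (2 + s) * (6 + s) * (s + 7)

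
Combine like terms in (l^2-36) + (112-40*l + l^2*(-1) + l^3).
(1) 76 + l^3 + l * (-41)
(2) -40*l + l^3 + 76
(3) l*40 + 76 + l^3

Adding the polynomials and combining like terms:
(l^2 - 36) + (112 - 40*l + l^2*(-1) + l^3)
= -40*l + l^3 + 76
2) -40*l + l^3 + 76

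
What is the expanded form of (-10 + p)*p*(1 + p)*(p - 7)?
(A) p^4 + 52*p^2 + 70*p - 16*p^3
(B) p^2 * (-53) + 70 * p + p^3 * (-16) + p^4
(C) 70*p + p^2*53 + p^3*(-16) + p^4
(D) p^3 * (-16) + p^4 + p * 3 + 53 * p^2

Expanding (-10 + p)*p*(1 + p)*(p - 7):
= 70*p + p^2*53 + p^3*(-16) + p^4
C) 70*p + p^2*53 + p^3*(-16) + p^4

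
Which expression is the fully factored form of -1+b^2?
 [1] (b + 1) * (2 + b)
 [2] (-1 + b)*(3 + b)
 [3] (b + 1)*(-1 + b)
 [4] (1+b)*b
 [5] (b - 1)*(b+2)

We need to factor -1+b^2.
The factored form is (b + 1)*(-1 + b).
3) (b + 1)*(-1 + b)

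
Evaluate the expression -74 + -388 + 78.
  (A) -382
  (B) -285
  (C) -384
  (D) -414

First: -74 + -388 = -462
Then: -462 + 78 = -384
C) -384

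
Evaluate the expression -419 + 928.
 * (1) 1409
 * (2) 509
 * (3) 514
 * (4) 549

-419 + 928 = 509
2) 509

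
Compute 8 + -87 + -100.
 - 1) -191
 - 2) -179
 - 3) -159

First: 8 + -87 = -79
Then: -79 + -100 = -179
2) -179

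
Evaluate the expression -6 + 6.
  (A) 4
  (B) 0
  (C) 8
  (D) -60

-6 + 6 = 0
B) 0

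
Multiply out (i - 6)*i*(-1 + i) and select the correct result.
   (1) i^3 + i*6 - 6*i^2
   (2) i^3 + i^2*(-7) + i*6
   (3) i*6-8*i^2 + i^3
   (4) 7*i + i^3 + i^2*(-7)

Expanding (i - 6)*i*(-1 + i):
= i^3 + i^2*(-7) + i*6
2) i^3 + i^2*(-7) + i*6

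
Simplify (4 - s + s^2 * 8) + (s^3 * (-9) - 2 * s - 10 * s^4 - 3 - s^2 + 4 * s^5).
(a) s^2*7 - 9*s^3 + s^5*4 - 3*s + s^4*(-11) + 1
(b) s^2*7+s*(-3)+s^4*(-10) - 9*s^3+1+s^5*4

Adding the polynomials and combining like terms:
(4 - s + s^2*8) + (s^3*(-9) - 2*s - 10*s^4 - 3 - s^2 + 4*s^5)
= s^2*7+s*(-3)+s^4*(-10) - 9*s^3+1+s^5*4
b) s^2*7+s*(-3)+s^4*(-10) - 9*s^3+1+s^5*4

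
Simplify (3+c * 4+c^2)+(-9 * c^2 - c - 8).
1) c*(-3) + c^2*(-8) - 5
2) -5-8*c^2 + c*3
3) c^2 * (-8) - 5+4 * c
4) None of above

Adding the polynomials and combining like terms:
(3 + c*4 + c^2) + (-9*c^2 - c - 8)
= -5-8*c^2 + c*3
2) -5-8*c^2 + c*3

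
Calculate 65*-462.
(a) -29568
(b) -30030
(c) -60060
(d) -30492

65 * -462 = -30030
b) -30030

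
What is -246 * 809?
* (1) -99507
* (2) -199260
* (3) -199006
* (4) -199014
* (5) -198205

-246 * 809 = -199014
4) -199014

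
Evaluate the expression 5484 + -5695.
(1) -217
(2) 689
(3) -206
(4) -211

5484 + -5695 = -211
4) -211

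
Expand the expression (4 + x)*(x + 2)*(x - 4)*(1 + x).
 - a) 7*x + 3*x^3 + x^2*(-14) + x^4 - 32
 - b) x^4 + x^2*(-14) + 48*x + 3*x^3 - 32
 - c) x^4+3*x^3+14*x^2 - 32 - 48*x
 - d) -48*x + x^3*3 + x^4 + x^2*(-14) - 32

Expanding (4 + x)*(x + 2)*(x - 4)*(1 + x):
= -48*x + x^3*3 + x^4 + x^2*(-14) - 32
d) -48*x + x^3*3 + x^4 + x^2*(-14) - 32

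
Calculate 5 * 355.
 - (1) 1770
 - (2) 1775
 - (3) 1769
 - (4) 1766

5 * 355 = 1775
2) 1775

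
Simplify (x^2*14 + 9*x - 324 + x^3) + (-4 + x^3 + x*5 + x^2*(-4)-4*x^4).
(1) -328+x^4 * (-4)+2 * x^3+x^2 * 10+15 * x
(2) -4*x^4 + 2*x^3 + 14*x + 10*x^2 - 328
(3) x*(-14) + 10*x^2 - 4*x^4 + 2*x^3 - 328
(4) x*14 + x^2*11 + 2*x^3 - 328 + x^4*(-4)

Adding the polynomials and combining like terms:
(x^2*14 + 9*x - 324 + x^3) + (-4 + x^3 + x*5 + x^2*(-4) - 4*x^4)
= -4*x^4 + 2*x^3 + 14*x + 10*x^2 - 328
2) -4*x^4 + 2*x^3 + 14*x + 10*x^2 - 328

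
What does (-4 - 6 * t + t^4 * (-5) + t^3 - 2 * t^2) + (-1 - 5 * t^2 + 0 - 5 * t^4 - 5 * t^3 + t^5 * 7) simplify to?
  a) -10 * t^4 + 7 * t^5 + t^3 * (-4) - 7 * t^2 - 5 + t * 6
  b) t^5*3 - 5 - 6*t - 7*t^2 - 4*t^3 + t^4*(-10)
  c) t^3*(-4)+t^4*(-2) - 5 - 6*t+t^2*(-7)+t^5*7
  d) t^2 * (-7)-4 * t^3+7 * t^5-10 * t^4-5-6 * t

Adding the polynomials and combining like terms:
(-4 - 6*t + t^4*(-5) + t^3 - 2*t^2) + (-1 - 5*t^2 + 0 - 5*t^4 - 5*t^3 + t^5*7)
= t^2 * (-7)-4 * t^3+7 * t^5-10 * t^4-5-6 * t
d) t^2 * (-7)-4 * t^3+7 * t^5-10 * t^4-5-6 * t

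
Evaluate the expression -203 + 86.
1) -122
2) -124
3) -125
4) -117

-203 + 86 = -117
4) -117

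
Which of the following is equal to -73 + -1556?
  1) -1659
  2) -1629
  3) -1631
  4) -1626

-73 + -1556 = -1629
2) -1629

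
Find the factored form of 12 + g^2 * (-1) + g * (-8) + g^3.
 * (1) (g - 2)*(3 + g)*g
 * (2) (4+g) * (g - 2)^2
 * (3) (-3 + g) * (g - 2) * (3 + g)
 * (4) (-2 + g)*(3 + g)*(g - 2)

We need to factor 12 + g^2 * (-1) + g * (-8) + g^3.
The factored form is (-2 + g)*(3 + g)*(g - 2).
4) (-2 + g)*(3 + g)*(g - 2)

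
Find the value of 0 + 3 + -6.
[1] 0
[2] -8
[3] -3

First: 0 + 3 = 3
Then: 3 + -6 = -3
3) -3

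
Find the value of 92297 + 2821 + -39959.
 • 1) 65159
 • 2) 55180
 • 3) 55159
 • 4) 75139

First: 92297 + 2821 = 95118
Then: 95118 + -39959 = 55159
3) 55159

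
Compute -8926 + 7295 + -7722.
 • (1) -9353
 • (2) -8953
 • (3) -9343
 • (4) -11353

First: -8926 + 7295 = -1631
Then: -1631 + -7722 = -9353
1) -9353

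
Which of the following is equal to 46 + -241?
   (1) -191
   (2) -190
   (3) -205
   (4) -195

46 + -241 = -195
4) -195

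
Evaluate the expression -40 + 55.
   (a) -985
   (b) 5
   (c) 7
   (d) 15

-40 + 55 = 15
d) 15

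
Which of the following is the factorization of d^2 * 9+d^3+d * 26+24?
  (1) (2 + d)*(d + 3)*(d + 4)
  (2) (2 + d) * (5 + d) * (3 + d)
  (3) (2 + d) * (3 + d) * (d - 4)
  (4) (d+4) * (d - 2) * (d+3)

We need to factor d^2 * 9+d^3+d * 26+24.
The factored form is (2 + d)*(d + 3)*(d + 4).
1) (2 + d)*(d + 3)*(d + 4)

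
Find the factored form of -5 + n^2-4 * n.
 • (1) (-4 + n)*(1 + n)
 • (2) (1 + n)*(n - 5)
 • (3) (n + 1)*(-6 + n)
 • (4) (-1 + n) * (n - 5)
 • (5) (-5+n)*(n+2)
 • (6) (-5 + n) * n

We need to factor -5 + n^2-4 * n.
The factored form is (1 + n)*(n - 5).
2) (1 + n)*(n - 5)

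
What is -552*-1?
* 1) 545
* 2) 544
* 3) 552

-552 * -1 = 552
3) 552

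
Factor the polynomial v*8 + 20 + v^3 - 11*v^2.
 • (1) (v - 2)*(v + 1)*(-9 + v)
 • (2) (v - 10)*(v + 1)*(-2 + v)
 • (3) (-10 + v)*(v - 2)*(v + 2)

We need to factor v*8 + 20 + v^3 - 11*v^2.
The factored form is (v - 10)*(v + 1)*(-2 + v).
2) (v - 10)*(v + 1)*(-2 + v)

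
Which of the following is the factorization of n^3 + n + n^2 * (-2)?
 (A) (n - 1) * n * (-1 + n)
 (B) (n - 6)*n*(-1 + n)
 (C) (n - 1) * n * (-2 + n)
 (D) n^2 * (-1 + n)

We need to factor n^3 + n + n^2 * (-2).
The factored form is (n - 1) * n * (-1 + n).
A) (n - 1) * n * (-1 + n)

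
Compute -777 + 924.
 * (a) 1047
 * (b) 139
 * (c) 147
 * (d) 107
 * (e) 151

-777 + 924 = 147
c) 147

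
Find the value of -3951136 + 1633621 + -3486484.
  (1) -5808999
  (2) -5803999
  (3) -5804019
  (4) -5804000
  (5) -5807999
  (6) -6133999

First: -3951136 + 1633621 = -2317515
Then: -2317515 + -3486484 = -5803999
2) -5803999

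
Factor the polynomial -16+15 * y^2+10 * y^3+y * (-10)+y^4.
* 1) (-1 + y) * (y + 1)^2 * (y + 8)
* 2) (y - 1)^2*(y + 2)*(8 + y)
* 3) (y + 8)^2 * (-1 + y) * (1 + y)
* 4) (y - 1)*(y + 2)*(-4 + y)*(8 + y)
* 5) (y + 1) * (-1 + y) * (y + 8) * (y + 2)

We need to factor -16+15 * y^2+10 * y^3+y * (-10)+y^4.
The factored form is (y + 1) * (-1 + y) * (y + 8) * (y + 2).
5) (y + 1) * (-1 + y) * (y + 8) * (y + 2)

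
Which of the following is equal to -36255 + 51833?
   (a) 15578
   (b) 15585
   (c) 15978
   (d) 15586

-36255 + 51833 = 15578
a) 15578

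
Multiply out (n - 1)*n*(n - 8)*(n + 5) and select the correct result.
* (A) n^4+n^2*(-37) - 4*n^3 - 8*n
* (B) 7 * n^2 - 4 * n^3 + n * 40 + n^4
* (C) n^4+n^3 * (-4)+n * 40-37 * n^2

Expanding (n - 1)*n*(n - 8)*(n + 5):
= n^4+n^3 * (-4)+n * 40-37 * n^2
C) n^4+n^3 * (-4)+n * 40-37 * n^2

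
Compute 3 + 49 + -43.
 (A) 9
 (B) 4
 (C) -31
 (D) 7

First: 3 + 49 = 52
Then: 52 + -43 = 9
A) 9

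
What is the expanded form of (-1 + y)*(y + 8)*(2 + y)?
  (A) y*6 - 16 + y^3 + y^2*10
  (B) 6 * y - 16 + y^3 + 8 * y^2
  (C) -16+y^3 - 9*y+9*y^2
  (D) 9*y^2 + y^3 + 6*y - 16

Expanding (-1 + y)*(y + 8)*(2 + y):
= 9*y^2 + y^3 + 6*y - 16
D) 9*y^2 + y^3 + 6*y - 16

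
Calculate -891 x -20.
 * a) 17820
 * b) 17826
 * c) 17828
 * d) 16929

-891 * -20 = 17820
a) 17820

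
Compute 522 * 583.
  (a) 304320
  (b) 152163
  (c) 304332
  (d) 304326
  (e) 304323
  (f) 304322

522 * 583 = 304326
d) 304326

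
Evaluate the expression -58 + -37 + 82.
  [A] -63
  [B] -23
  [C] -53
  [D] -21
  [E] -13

First: -58 + -37 = -95
Then: -95 + 82 = -13
E) -13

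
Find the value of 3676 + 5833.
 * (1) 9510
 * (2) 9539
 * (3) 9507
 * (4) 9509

3676 + 5833 = 9509
4) 9509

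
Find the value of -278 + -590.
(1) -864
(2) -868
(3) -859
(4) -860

-278 + -590 = -868
2) -868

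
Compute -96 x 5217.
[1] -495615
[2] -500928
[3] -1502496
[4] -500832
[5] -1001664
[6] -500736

-96 * 5217 = -500832
4) -500832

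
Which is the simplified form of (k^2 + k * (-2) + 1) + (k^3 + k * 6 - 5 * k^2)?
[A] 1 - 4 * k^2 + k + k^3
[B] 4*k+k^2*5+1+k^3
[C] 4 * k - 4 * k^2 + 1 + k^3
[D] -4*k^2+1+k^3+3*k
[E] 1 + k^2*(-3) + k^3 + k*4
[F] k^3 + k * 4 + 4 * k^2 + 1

Adding the polynomials and combining like terms:
(k^2 + k*(-2) + 1) + (k^3 + k*6 - 5*k^2)
= 4 * k - 4 * k^2 + 1 + k^3
C) 4 * k - 4 * k^2 + 1 + k^3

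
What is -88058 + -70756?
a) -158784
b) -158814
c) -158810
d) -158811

-88058 + -70756 = -158814
b) -158814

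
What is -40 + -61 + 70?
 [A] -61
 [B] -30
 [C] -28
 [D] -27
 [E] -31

First: -40 + -61 = -101
Then: -101 + 70 = -31
E) -31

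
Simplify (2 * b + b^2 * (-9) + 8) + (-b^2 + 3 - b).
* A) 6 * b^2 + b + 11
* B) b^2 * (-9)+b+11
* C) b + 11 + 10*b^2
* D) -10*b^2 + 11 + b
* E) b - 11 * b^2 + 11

Adding the polynomials and combining like terms:
(2*b + b^2*(-9) + 8) + (-b^2 + 3 - b)
= -10*b^2 + 11 + b
D) -10*b^2 + 11 + b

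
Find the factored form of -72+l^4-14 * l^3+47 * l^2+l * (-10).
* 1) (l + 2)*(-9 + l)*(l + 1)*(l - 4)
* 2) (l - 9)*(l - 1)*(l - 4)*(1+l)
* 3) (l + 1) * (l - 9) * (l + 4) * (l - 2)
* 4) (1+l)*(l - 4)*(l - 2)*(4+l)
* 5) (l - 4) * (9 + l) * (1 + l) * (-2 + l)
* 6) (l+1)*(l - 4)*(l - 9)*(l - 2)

We need to factor -72+l^4-14 * l^3+47 * l^2+l * (-10).
The factored form is (l+1)*(l - 4)*(l - 9)*(l - 2).
6) (l+1)*(l - 4)*(l - 9)*(l - 2)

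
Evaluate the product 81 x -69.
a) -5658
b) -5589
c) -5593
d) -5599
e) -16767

81 * -69 = -5589
b) -5589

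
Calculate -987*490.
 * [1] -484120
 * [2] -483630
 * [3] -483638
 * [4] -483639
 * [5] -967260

-987 * 490 = -483630
2) -483630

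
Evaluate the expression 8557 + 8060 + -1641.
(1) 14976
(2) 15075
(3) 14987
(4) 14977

First: 8557 + 8060 = 16617
Then: 16617 + -1641 = 14976
1) 14976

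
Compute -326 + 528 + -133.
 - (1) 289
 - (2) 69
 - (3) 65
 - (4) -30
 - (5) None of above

First: -326 + 528 = 202
Then: 202 + -133 = 69
2) 69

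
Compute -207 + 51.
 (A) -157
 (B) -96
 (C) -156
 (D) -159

-207 + 51 = -156
C) -156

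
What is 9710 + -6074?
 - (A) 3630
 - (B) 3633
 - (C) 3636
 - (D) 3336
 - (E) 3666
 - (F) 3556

9710 + -6074 = 3636
C) 3636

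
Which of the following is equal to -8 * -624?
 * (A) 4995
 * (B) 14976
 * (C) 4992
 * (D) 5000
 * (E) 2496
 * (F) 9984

-8 * -624 = 4992
C) 4992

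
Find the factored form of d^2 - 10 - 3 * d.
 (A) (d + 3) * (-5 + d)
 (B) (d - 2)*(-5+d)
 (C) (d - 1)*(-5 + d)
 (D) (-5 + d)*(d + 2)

We need to factor d^2 - 10 - 3 * d.
The factored form is (-5 + d)*(d + 2).
D) (-5 + d)*(d + 2)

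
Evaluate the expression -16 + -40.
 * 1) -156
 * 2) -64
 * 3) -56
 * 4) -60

-16 + -40 = -56
3) -56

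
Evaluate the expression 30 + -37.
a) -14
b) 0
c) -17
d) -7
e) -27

30 + -37 = -7
d) -7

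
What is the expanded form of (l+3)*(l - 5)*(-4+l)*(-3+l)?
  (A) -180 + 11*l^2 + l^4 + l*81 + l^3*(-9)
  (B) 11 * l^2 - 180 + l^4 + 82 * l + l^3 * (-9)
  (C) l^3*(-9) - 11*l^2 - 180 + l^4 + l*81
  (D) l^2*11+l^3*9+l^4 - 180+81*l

Expanding (l+3)*(l - 5)*(-4+l)*(-3+l):
= -180 + 11*l^2 + l^4 + l*81 + l^3*(-9)
A) -180 + 11*l^2 + l^4 + l*81 + l^3*(-9)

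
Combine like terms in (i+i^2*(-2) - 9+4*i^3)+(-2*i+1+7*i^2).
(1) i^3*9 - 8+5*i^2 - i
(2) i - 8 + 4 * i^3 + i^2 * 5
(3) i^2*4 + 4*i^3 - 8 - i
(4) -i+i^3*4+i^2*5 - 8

Adding the polynomials and combining like terms:
(i + i^2*(-2) - 9 + 4*i^3) + (-2*i + 1 + 7*i^2)
= -i+i^3*4+i^2*5 - 8
4) -i+i^3*4+i^2*5 - 8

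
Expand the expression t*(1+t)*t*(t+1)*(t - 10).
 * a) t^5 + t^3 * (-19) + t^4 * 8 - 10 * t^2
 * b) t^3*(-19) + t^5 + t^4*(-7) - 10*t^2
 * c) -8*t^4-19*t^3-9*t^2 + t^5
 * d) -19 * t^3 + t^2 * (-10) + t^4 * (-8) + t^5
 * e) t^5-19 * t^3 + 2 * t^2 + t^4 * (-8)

Expanding t*(1+t)*t*(t+1)*(t - 10):
= -19 * t^3 + t^2 * (-10) + t^4 * (-8) + t^5
d) -19 * t^3 + t^2 * (-10) + t^4 * (-8) + t^5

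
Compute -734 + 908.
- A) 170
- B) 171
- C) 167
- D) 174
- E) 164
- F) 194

-734 + 908 = 174
D) 174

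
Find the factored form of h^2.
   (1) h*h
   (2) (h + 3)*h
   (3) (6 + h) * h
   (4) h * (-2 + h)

We need to factor h^2.
The factored form is h*h.
1) h*h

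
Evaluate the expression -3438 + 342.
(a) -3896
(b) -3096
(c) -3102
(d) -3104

-3438 + 342 = -3096
b) -3096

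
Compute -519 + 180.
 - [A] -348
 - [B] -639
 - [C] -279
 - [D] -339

-519 + 180 = -339
D) -339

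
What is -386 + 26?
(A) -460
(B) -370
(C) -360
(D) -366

-386 + 26 = -360
C) -360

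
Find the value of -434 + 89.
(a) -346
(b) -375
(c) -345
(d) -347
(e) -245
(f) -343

-434 + 89 = -345
c) -345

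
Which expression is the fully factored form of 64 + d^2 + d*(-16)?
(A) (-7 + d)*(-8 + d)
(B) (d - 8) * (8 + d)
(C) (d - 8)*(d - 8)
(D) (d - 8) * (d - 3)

We need to factor 64 + d^2 + d*(-16).
The factored form is (d - 8)*(d - 8).
C) (d - 8)*(d - 8)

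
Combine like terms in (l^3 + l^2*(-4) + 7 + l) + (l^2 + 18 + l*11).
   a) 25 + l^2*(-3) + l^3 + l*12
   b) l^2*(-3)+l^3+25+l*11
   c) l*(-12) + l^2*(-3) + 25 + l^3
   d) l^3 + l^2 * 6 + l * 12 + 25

Adding the polynomials and combining like terms:
(l^3 + l^2*(-4) + 7 + l) + (l^2 + 18 + l*11)
= 25 + l^2*(-3) + l^3 + l*12
a) 25 + l^2*(-3) + l^3 + l*12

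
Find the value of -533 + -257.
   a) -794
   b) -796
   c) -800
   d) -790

-533 + -257 = -790
d) -790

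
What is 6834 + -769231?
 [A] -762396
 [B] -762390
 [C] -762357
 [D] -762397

6834 + -769231 = -762397
D) -762397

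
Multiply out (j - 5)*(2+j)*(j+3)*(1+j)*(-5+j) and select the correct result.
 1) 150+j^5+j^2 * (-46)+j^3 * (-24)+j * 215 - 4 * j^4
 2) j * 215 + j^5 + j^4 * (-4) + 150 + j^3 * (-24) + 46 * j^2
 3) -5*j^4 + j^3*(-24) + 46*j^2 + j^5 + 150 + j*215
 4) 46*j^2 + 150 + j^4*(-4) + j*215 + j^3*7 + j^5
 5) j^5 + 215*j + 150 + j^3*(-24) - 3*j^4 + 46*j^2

Expanding (j - 5)*(2+j)*(j+3)*(1+j)*(-5+j):
= j * 215 + j^5 + j^4 * (-4) + 150 + j^3 * (-24) + 46 * j^2
2) j * 215 + j^5 + j^4 * (-4) + 150 + j^3 * (-24) + 46 * j^2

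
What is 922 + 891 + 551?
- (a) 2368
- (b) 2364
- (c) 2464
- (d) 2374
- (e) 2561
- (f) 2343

First: 922 + 891 = 1813
Then: 1813 + 551 = 2364
b) 2364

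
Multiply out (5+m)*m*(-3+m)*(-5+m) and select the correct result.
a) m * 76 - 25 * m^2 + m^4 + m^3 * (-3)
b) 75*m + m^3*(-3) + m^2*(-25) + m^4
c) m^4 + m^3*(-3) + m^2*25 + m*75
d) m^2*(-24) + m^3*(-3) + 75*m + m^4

Expanding (5+m)*m*(-3+m)*(-5+m):
= 75*m + m^3*(-3) + m^2*(-25) + m^4
b) 75*m + m^3*(-3) + m^2*(-25) + m^4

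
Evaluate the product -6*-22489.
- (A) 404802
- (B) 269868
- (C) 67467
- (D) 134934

-6 * -22489 = 134934
D) 134934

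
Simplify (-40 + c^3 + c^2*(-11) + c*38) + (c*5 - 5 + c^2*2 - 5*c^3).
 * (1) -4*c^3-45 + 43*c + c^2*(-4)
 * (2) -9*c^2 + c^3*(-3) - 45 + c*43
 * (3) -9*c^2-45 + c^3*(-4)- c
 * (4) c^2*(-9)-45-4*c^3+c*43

Adding the polynomials and combining like terms:
(-40 + c^3 + c^2*(-11) + c*38) + (c*5 - 5 + c^2*2 - 5*c^3)
= c^2*(-9)-45-4*c^3+c*43
4) c^2*(-9)-45-4*c^3+c*43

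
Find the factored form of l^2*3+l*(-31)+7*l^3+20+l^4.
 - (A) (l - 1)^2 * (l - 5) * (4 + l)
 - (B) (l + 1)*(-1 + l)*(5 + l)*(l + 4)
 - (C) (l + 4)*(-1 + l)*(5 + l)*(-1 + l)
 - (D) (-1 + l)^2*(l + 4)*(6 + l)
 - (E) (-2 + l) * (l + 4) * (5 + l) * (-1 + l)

We need to factor l^2*3+l*(-31)+7*l^3+20+l^4.
The factored form is (l + 4)*(-1 + l)*(5 + l)*(-1 + l).
C) (l + 4)*(-1 + l)*(5 + l)*(-1 + l)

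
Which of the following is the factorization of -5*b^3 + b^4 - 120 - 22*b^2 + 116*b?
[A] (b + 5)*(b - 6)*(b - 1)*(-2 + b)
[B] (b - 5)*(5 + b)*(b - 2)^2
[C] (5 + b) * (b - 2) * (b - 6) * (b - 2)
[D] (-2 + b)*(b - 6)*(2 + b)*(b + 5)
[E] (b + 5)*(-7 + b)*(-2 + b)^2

We need to factor -5*b^3 + b^4 - 120 - 22*b^2 + 116*b.
The factored form is (5 + b) * (b - 2) * (b - 6) * (b - 2).
C) (5 + b) * (b - 2) * (b - 6) * (b - 2)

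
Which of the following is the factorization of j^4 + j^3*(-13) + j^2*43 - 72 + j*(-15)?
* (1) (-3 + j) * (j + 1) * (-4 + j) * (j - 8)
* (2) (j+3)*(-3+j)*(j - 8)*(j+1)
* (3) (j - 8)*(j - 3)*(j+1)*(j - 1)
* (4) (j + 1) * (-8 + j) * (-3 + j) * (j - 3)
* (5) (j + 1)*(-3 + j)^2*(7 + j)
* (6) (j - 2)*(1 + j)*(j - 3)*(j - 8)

We need to factor j^4 + j^3*(-13) + j^2*43 - 72 + j*(-15).
The factored form is (j + 1) * (-8 + j) * (-3 + j) * (j - 3).
4) (j + 1) * (-8 + j) * (-3 + j) * (j - 3)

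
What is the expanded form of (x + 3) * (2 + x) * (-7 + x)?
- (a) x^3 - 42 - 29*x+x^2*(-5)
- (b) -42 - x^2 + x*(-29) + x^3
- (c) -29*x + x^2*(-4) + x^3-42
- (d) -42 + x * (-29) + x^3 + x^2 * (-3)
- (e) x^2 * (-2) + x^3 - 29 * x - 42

Expanding (x + 3) * (2 + x) * (-7 + x):
= x^2 * (-2) + x^3 - 29 * x - 42
e) x^2 * (-2) + x^3 - 29 * x - 42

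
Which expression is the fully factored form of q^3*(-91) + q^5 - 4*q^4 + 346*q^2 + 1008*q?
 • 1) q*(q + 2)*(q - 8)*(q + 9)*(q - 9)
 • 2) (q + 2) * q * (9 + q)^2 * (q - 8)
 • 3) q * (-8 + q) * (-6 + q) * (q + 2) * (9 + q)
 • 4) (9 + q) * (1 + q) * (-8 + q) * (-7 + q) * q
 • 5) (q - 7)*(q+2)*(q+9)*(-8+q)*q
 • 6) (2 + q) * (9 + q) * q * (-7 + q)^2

We need to factor q^3*(-91) + q^5 - 4*q^4 + 346*q^2 + 1008*q.
The factored form is (q - 7)*(q+2)*(q+9)*(-8+q)*q.
5) (q - 7)*(q+2)*(q+9)*(-8+q)*q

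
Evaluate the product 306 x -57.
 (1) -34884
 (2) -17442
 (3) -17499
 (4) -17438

306 * -57 = -17442
2) -17442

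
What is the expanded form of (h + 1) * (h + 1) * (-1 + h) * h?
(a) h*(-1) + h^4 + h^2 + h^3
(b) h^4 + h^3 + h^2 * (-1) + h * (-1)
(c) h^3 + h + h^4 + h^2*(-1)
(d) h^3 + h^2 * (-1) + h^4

Expanding (h + 1) * (h + 1) * (-1 + h) * h:
= h^4 + h^3 + h^2 * (-1) + h * (-1)
b) h^4 + h^3 + h^2 * (-1) + h * (-1)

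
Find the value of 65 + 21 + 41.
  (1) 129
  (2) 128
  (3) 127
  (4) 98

First: 65 + 21 = 86
Then: 86 + 41 = 127
3) 127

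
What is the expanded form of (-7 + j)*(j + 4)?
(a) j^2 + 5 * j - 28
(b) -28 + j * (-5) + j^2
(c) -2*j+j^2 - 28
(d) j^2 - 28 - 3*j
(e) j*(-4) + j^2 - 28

Expanding (-7 + j)*(j + 4):
= j^2 - 28 - 3*j
d) j^2 - 28 - 3*j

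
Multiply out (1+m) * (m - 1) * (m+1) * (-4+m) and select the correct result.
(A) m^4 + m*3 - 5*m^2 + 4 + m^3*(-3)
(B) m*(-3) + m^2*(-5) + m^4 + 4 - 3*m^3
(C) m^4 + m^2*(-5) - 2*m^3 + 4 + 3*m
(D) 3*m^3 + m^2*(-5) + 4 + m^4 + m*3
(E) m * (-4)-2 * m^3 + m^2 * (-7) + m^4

Expanding (1+m) * (m - 1) * (m+1) * (-4+m):
= m^4 + m*3 - 5*m^2 + 4 + m^3*(-3)
A) m^4 + m*3 - 5*m^2 + 4 + m^3*(-3)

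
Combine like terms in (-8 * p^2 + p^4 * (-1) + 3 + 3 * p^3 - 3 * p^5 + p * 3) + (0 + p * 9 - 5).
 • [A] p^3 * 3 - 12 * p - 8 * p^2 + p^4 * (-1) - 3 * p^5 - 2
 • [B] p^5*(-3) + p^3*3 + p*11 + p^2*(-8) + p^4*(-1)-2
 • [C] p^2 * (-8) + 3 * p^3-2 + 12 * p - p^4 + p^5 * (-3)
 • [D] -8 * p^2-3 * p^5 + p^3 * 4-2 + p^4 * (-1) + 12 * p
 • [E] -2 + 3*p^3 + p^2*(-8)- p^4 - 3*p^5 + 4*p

Adding the polynomials and combining like terms:
(-8*p^2 + p^4*(-1) + 3 + 3*p^3 - 3*p^5 + p*3) + (0 + p*9 - 5)
= p^2 * (-8) + 3 * p^3-2 + 12 * p - p^4 + p^5 * (-3)
C) p^2 * (-8) + 3 * p^3-2 + 12 * p - p^4 + p^5 * (-3)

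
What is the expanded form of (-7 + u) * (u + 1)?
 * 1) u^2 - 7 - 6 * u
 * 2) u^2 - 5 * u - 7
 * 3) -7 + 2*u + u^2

Expanding (-7 + u) * (u + 1):
= u^2 - 7 - 6 * u
1) u^2 - 7 - 6 * u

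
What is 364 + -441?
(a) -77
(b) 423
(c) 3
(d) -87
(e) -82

364 + -441 = -77
a) -77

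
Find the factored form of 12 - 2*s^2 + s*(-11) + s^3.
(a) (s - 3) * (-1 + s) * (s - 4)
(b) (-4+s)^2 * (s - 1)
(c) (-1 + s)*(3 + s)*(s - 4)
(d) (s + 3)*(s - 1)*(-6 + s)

We need to factor 12 - 2*s^2 + s*(-11) + s^3.
The factored form is (-1 + s)*(3 + s)*(s - 4).
c) (-1 + s)*(3 + s)*(s - 4)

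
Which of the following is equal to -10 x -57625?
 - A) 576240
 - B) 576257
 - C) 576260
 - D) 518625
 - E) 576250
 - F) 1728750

-10 * -57625 = 576250
E) 576250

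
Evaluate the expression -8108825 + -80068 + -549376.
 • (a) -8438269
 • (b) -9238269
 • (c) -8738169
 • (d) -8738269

First: -8108825 + -80068 = -8188893
Then: -8188893 + -549376 = -8738269
d) -8738269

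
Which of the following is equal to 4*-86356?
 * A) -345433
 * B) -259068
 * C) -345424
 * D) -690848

4 * -86356 = -345424
C) -345424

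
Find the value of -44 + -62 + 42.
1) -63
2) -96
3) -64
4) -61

First: -44 + -62 = -106
Then: -106 + 42 = -64
3) -64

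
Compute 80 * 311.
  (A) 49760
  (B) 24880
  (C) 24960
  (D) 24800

80 * 311 = 24880
B) 24880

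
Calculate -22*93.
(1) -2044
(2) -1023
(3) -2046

-22 * 93 = -2046
3) -2046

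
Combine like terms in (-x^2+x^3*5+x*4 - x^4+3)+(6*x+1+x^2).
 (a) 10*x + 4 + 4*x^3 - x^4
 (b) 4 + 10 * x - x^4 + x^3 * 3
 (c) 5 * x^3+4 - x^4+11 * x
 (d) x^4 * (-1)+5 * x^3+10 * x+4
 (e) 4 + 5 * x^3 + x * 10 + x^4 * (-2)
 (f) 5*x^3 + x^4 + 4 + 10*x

Adding the polynomials and combining like terms:
(-x^2 + x^3*5 + x*4 - x^4 + 3) + (6*x + 1 + x^2)
= x^4 * (-1)+5 * x^3+10 * x+4
d) x^4 * (-1)+5 * x^3+10 * x+4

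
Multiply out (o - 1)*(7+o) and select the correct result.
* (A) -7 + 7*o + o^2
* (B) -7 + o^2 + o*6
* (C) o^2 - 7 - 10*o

Expanding (o - 1)*(7+o):
= -7 + o^2 + o*6
B) -7 + o^2 + o*6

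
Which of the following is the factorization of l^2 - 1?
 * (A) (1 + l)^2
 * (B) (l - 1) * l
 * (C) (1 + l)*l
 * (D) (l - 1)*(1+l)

We need to factor l^2 - 1.
The factored form is (l - 1)*(1+l).
D) (l - 1)*(1+l)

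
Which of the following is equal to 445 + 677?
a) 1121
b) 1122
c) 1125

445 + 677 = 1122
b) 1122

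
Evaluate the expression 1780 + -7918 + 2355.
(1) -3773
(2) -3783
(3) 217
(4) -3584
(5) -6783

First: 1780 + -7918 = -6138
Then: -6138 + 2355 = -3783
2) -3783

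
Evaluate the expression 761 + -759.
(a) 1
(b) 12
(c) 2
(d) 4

761 + -759 = 2
c) 2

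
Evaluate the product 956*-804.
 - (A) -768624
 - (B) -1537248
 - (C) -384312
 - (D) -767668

956 * -804 = -768624
A) -768624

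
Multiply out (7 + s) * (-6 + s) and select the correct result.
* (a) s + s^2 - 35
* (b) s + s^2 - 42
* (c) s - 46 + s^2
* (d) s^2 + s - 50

Expanding (7 + s) * (-6 + s):
= s + s^2 - 42
b) s + s^2 - 42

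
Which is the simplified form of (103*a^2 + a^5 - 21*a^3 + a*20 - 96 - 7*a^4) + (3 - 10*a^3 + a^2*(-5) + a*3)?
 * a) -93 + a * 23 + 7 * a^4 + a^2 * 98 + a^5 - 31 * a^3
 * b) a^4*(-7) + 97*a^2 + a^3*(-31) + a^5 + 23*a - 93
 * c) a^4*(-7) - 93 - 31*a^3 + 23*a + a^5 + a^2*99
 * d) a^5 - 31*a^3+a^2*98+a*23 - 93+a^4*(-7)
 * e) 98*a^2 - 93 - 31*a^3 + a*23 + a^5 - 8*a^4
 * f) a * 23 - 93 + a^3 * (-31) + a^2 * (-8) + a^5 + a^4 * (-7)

Adding the polynomials and combining like terms:
(103*a^2 + a^5 - 21*a^3 + a*20 - 96 - 7*a^4) + (3 - 10*a^3 + a^2*(-5) + a*3)
= a^5 - 31*a^3+a^2*98+a*23 - 93+a^4*(-7)
d) a^5 - 31*a^3+a^2*98+a*23 - 93+a^4*(-7)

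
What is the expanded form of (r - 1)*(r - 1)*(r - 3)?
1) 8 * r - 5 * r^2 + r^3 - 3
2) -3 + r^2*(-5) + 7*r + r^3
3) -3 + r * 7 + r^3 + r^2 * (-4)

Expanding (r - 1)*(r - 1)*(r - 3):
= -3 + r^2*(-5) + 7*r + r^3
2) -3 + r^2*(-5) + 7*r + r^3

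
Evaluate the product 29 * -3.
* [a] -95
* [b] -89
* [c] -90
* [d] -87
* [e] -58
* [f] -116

29 * -3 = -87
d) -87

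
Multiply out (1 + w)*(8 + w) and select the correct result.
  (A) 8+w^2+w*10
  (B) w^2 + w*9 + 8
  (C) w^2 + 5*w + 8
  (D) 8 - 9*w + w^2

Expanding (1 + w)*(8 + w):
= w^2 + w*9 + 8
B) w^2 + w*9 + 8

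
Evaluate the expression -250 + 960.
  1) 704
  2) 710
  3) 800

-250 + 960 = 710
2) 710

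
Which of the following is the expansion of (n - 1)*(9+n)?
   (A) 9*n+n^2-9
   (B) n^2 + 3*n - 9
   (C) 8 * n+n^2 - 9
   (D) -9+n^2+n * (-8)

Expanding (n - 1)*(9+n):
= 8 * n+n^2 - 9
C) 8 * n+n^2 - 9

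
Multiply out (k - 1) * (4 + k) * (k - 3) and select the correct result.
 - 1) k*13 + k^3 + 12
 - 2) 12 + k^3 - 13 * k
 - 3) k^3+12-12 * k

Expanding (k - 1) * (4 + k) * (k - 3):
= 12 + k^3 - 13 * k
2) 12 + k^3 - 13 * k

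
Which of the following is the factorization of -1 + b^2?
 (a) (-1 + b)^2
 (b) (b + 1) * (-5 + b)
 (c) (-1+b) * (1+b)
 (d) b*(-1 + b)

We need to factor -1 + b^2.
The factored form is (-1+b) * (1+b).
c) (-1+b) * (1+b)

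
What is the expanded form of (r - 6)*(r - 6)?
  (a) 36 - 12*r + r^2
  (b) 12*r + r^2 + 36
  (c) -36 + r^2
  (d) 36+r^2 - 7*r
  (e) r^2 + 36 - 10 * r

Expanding (r - 6)*(r - 6):
= 36 - 12*r + r^2
a) 36 - 12*r + r^2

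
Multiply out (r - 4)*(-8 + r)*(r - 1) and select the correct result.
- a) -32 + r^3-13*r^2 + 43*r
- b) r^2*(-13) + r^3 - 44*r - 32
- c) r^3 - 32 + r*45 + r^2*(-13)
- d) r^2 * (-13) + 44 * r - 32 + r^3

Expanding (r - 4)*(-8 + r)*(r - 1):
= r^2 * (-13) + 44 * r - 32 + r^3
d) r^2 * (-13) + 44 * r - 32 + r^3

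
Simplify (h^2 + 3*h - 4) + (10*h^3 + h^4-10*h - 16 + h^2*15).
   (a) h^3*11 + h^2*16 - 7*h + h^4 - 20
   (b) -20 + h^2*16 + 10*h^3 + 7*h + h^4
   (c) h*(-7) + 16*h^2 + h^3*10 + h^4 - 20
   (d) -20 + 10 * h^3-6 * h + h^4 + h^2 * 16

Adding the polynomials and combining like terms:
(h^2 + 3*h - 4) + (10*h^3 + h^4 - 10*h - 16 + h^2*15)
= h*(-7) + 16*h^2 + h^3*10 + h^4 - 20
c) h*(-7) + 16*h^2 + h^3*10 + h^4 - 20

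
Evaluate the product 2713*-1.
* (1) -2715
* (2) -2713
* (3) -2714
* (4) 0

2713 * -1 = -2713
2) -2713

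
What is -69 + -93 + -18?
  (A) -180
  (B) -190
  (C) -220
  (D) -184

First: -69 + -93 = -162
Then: -162 + -18 = -180
A) -180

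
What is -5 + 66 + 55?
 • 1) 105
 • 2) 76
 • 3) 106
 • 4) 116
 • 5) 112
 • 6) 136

First: -5 + 66 = 61
Then: 61 + 55 = 116
4) 116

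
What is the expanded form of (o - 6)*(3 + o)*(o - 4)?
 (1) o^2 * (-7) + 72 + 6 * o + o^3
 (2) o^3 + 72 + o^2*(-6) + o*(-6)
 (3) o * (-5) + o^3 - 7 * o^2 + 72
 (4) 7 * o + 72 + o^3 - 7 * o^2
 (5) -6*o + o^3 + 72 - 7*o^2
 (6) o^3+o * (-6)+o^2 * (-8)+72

Expanding (o - 6)*(3 + o)*(o - 4):
= -6*o + o^3 + 72 - 7*o^2
5) -6*o + o^3 + 72 - 7*o^2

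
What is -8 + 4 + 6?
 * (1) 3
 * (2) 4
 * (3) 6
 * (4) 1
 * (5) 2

First: -8 + 4 = -4
Then: -4 + 6 = 2
5) 2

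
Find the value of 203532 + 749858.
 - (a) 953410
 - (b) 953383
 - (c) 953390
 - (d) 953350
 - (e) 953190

203532 + 749858 = 953390
c) 953390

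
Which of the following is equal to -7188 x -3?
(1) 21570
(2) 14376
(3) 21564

-7188 * -3 = 21564
3) 21564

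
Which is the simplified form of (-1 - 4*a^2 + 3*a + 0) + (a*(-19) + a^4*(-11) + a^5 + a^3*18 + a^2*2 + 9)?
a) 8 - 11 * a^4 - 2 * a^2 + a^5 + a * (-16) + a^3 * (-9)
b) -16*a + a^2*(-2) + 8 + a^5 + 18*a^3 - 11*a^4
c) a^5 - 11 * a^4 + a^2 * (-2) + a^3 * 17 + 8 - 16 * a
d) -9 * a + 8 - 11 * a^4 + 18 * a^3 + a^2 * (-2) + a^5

Adding the polynomials and combining like terms:
(-1 - 4*a^2 + 3*a + 0) + (a*(-19) + a^4*(-11) + a^5 + a^3*18 + a^2*2 + 9)
= -16*a + a^2*(-2) + 8 + a^5 + 18*a^3 - 11*a^4
b) -16*a + a^2*(-2) + 8 + a^5 + 18*a^3 - 11*a^4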